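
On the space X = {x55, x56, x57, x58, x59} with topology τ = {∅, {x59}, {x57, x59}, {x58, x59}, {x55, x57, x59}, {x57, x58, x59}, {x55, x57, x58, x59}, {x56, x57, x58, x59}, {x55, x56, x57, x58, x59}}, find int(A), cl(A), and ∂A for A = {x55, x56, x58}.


int(A) = ∅, cl(A) = {x55, x56, x58}, ∂A = {x55, x56, x58}.

Closed sets in (X, τ) are complements of opens:
  closed(X, τ) = {∅, {x55}, {x56}, {x55, x56}, {x56, x58}, {x55, x56, x57}, {x55, x56, x58}, {x55, x56, x57, x58}, {x55, x56, x57, x58, x59}}.
int(A) = ⋃ {U ∈ τ : U ⊆ A}. Opens contained in A: ∅.
Taking the union of these: int(A) = ∅.
cl(A) = ⋂ {C closed : A ⊆ C}. Closed sets containing A: {x55, x56, x58}, {x55, x56, x57, x58}, {x55, x56, x57, x58, x59}.
Intersecting these: cl(A) = {x55, x56, x58}.
∂A = cl(A) ∖ int(A) = {x55, x56, x58} ∖ ∅ = {x55, x56, x58}.


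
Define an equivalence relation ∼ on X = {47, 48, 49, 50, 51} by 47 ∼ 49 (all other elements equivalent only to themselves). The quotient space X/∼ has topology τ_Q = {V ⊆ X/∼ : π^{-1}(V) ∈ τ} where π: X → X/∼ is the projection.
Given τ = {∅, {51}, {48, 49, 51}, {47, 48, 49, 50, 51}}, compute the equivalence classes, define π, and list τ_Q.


X/∼ = {[47=49], [48], [50], [51]}; |τ_Q| = 3.

Equivalence classes: [47=49], [48], [50], [51].
Quotient map π: X → X/∼ sends 47 ↦ [47=49], 48 ↦ [48], 49 ↦ [47=49], 50 ↦ [50], 51 ↦ [51].
For each subset V ⊆ X/∼, compute π^{-1}(V) ⊆ X and check whether π^{-1}(V) ∈ τ. V is open in τ_Q iff π^{-1}(V) ∈ τ.
  V = {}: π^{-1}(V) = ∅ ∈ τ ✓.
  V = {[47=49]}: π^{-1}(V) = {47, 49} ∉ τ ✗.
  V = {[48]}: π^{-1}(V) = {48} ∉ τ ✗.
  V = {[47=49], [48]}: π^{-1}(V) = {47, 48, 49} ∉ τ ✗.
  V = {[50]}: π^{-1}(V) = {50} ∉ τ ✗.
  V = {[47=49], [50]}: π^{-1}(V) = {47, 49, 50} ∉ τ ✗.
  V = {[48], [50]}: π^{-1}(V) = {48, 50} ∉ τ ✗.
  V = {[47=49], [48], [50]}: π^{-1}(V) = {47, 48, 49, 50} ∉ τ ✗.
  V = {[51]}: π^{-1}(V) = {51} ∈ τ ✓.
  V = {[47=49], [51]}: π^{-1}(V) = {47, 49, 51} ∉ τ ✗.
  V = {[48], [51]}: π^{-1}(V) = {48, 51} ∉ τ ✗.
  V = {[47=49], [48], [51]}: π^{-1}(V) = {47, 48, 49, 51} ∉ τ ✗.
  V = {[50], [51]}: π^{-1}(V) = {50, 51} ∉ τ ✗.
  V = {[47=49], [50], [51]}: π^{-1}(V) = {47, 49, 50, 51} ∉ τ ✗.
  V = {[48], [50], [51]}: π^{-1}(V) = {48, 50, 51} ∉ τ ✗.
  V = {[47=49], [48], [50], [51]}: π^{-1}(V) = {47, 48, 49, 50, 51} ∈ τ ✓.
Open sets in the quotient: τ_Q = {{}, {[51]}, {[47=49], [48], [50], [51]}} (3 elements).


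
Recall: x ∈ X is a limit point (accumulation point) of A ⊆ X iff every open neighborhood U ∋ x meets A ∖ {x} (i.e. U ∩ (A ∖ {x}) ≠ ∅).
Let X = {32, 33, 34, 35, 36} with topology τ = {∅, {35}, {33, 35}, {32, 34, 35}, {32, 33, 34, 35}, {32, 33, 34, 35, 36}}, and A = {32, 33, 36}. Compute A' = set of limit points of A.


A' = {34, 36}

For each x ∈ X, list the open sets U ∈ τ with x ∈ U, then check whether U ∩ (A ∖ {x}) ≠ ∅ for every such U.
  x = 32: open {32, 34, 35} ∋ x has {32, 34, 35} ∩ (A ∖ {32}) = ∅, so x is NOT a limit point.
  x = 33: open {33, 35} ∋ x has {33, 35} ∩ (A ∖ {33}) = ∅, so x is NOT a limit point.
  x = 34: opens ∋ x are {32, 34, 35}, {32, 33, 34, 35}, {32, 33, 34, 35, 36}; each meets A ∖ {34}, so x IS a limit point.
  x = 35: open {35} ∋ x has {35} ∩ (A ∖ {35}) = ∅, so x is NOT a limit point.
  x = 36: opens ∋ x are {32, 33, 34, 35, 36}; each meets A ∖ {36}, so x IS a limit point.
Collecting: A' = {34, 36}.


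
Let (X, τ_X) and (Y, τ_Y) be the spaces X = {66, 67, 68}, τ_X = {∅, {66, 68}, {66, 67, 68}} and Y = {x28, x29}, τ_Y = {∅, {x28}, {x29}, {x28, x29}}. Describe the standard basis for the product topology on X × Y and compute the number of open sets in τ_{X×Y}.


Basis B = {∅ × ∅, {66, 68} × {x28}, {66, 68} × {x29}, {66, 67, 68} × {x28}, {66, 67, 68} × {x29}, {66, 68} × {x28, x29}, {66, 67, 68} × {x28, x29}}; |τ_{X×Y}| = 9.

Enumerate products U × V with U ∈ τ_X, V ∈ τ_Y (deduplicated):
  ∅ × ∅ = {} (∅)
  {66, 68} × {x28} = {(66,x28), (68,x28)}
  {66, 68} × {x29} = {(66,x29), (68,x29)}
  {66, 67, 68} × {x28} = {(66,x28), (67,x28), (68,x28)}
  {66, 67, 68} × {x29} = {(66,x29), (67,x29), (68,x29)}
  {66, 68} × {x28, x29} = {(66,x28), (66,x29), (68,x28), (68,x29)}
  {66, 67, 68} × {x28, x29} = {(66,x28), (66,x29), (67,x28), (67,x29), (68,x28), (68,x29)}
These 7 distinct sets form the basis B.
Close under arbitrary unions to get τ_{X×Y}; counting gives |τ_{X×Y}| = 9.


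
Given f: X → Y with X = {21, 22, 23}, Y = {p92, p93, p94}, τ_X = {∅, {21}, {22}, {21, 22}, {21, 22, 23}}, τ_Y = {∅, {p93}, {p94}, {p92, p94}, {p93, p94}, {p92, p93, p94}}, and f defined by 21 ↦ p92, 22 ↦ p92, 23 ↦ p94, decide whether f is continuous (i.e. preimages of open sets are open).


f is NOT continuous.

Compute f^{-1}(U) for each U ∈ τ_Y:
  U = ∅: f^{-1}(U) = ∅ ∈ τ_X ✓.
  U = {p93}: f^{-1}(U) = ∅ ∈ τ_X ✓.
  U = {p94}: f^{-1}(U) = {23} ∉ τ_X ✗.
  U = {p92, p94}: f^{-1}(U) = {21, 22, 23} ∈ τ_X ✓.
  U = {p93, p94}: f^{-1}(U) = {23} ∉ τ_X ✗.
  U = {p92, p93, p94}: f^{-1}(U) = {21, 22, 23} ∈ τ_X ✓.
Found U = {p94} with f^{-1}(U) = {23} not in τ_X. Therefore f is NOT continuous.


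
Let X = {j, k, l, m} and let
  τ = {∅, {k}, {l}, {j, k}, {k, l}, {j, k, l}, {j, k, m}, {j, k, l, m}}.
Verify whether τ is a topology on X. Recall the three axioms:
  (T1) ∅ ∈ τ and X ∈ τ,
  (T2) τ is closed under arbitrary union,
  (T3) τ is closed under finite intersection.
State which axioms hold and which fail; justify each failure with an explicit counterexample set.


τ IS a topology on X.

Axiom (T1): ∅ ∈ τ? Yes; X ∈ τ? Yes.
Axiom (T2/T3): check pairwise unions and intersections of members of τ.
All pairwise intersections and unions checked — each lies in τ. Therefore τ satisfies (T1), (T2), (T3): it IS a topology on X.


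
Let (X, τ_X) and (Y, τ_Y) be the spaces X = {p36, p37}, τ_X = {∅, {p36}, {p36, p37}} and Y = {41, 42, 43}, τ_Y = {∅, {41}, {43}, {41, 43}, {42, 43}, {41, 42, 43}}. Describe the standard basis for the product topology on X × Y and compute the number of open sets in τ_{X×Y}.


Basis B = {∅ × ∅, {p36} × {41}, {p36} × {43}, {p36} × {41, 43}, {p36, p37} × {41}, {p36} × {42, 43}, {p36, p37} × {43}, {p36} × {41, 42, 43}, {p36, p37} × {41, 43}, {p36, p37} × {42, 43}, {p36, p37} × {41, 42, 43}}; |τ_{X×Y}| = 18.

Enumerate products U × V with U ∈ τ_X, V ∈ τ_Y (deduplicated):
  ∅ × ∅ = {} (∅)
  {p36} × {41} = {(p36,41)}
  {p36} × {43} = {(p36,43)}
  {p36} × {41, 43} = {(p36,41), (p36,43)}
  {p36, p37} × {41} = {(p36,41), (p37,41)}
  {p36} × {42, 43} = {(p36,42), (p36,43)}
  {p36, p37} × {43} = {(p36,43), (p37,43)}
  {p36} × {41, 42, 43} = {(p36,41), (p36,42), (p36,43)}
  {p36, p37} × {41, 43} = {(p36,41), (p36,43), (p37,41), (p37,43)}
  {p36, p37} × {42, 43} = {(p36,42), (p36,43), (p37,42), (p37,43)}
  {p36, p37} × {41, 42, 43} = {(p36,41), (p36,42), (p36,43), (p37,41), (p37,42), (p37,43)}
These 11 distinct sets form the basis B.
Close under arbitrary unions to get τ_{X×Y}; counting gives |τ_{X×Y}| = 18.


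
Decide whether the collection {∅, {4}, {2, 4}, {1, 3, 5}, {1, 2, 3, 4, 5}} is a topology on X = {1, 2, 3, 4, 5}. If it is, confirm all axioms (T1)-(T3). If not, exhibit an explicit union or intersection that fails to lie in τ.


τ is NOT a topology on X.

Axiom (T1): ∅ ∈ τ? Yes; X ∈ τ? Yes.
Axiom (T2/T3): check pairwise unions and intersections of members of τ.
Counterexample for (T2): {4} ∪ {1, 3, 5} = {1, 3, 4, 5} ∉ τ. Therefore τ is NOT a topology.


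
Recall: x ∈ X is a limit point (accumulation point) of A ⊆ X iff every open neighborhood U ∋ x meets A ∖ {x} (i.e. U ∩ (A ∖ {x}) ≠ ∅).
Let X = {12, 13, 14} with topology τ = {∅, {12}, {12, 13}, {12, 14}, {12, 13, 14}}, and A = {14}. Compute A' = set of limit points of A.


A' = ∅

For each x ∈ X, list the open sets U ∈ τ with x ∈ U, then check whether U ∩ (A ∖ {x}) ≠ ∅ for every such U.
  x = 12: open {12} ∋ x has {12} ∩ (A ∖ {12}) = ∅, so x is NOT a limit point.
  x = 13: open {12, 13} ∋ x has {12, 13} ∩ (A ∖ {13}) = ∅, so x is NOT a limit point.
  x = 14: open {12, 14} ∋ x has {12, 14} ∩ (A ∖ {14}) = ∅, so x is NOT a limit point.
Collecting: A' = ∅.


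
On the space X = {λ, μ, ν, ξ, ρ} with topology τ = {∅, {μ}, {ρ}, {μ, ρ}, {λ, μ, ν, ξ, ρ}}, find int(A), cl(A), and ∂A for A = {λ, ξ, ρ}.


int(A) = {ρ}, cl(A) = {λ, ν, ξ, ρ}, ∂A = {λ, ν, ξ}.

Closed sets in (X, τ) are complements of opens:
  closed(X, τ) = {∅, {λ, ν, ξ}, {λ, μ, ν, ξ}, {λ, ν, ξ, ρ}, {λ, μ, ν, ξ, ρ}}.
int(A) = ⋃ {U ∈ τ : U ⊆ A}. Opens contained in A: ∅, {ρ}.
Taking the union of these: int(A) = {ρ}.
cl(A) = ⋂ {C closed : A ⊆ C}. Closed sets containing A: {λ, ν, ξ, ρ}, {λ, μ, ν, ξ, ρ}.
Intersecting these: cl(A) = {λ, ν, ξ, ρ}.
∂A = cl(A) ∖ int(A) = {λ, ν, ξ, ρ} ∖ {ρ} = {λ, ν, ξ}.


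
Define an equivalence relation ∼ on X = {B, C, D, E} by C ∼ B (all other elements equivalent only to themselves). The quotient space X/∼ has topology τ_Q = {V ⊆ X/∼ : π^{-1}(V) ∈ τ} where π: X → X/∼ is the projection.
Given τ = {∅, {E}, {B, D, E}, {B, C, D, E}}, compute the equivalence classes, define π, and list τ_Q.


X/∼ = {[B=C], [D], [E]}; |τ_Q| = 3.

Equivalence classes: [B=C], [D], [E].
Quotient map π: X → X/∼ sends B ↦ [B=C], C ↦ [B=C], D ↦ [D], E ↦ [E].
For each subset V ⊆ X/∼, compute π^{-1}(V) ⊆ X and check whether π^{-1}(V) ∈ τ. V is open in τ_Q iff π^{-1}(V) ∈ τ.
  V = {}: π^{-1}(V) = ∅ ∈ τ ✓.
  V = {[B=C]}: π^{-1}(V) = {B, C} ∉ τ ✗.
  V = {[D]}: π^{-1}(V) = {D} ∉ τ ✗.
  V = {[B=C], [D]}: π^{-1}(V) = {B, C, D} ∉ τ ✗.
  V = {[E]}: π^{-1}(V) = {E} ∈ τ ✓.
  V = {[B=C], [E]}: π^{-1}(V) = {B, C, E} ∉ τ ✗.
  V = {[D], [E]}: π^{-1}(V) = {D, E} ∉ τ ✗.
  V = {[B=C], [D], [E]}: π^{-1}(V) = {B, C, D, E} ∈ τ ✓.
Open sets in the quotient: τ_Q = {{}, {[E]}, {[B=C], [D], [E]}} (3 elements).


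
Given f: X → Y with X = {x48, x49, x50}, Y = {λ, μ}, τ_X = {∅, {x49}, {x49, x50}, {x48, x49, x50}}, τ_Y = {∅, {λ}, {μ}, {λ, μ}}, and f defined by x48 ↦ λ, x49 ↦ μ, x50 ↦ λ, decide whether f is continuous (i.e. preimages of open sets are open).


f is NOT continuous.

Compute f^{-1}(U) for each U ∈ τ_Y:
  U = ∅: f^{-1}(U) = ∅ ∈ τ_X ✓.
  U = {λ}: f^{-1}(U) = {x48, x50} ∉ τ_X ✗.
  U = {μ}: f^{-1}(U) = {x49} ∈ τ_X ✓.
  U = {λ, μ}: f^{-1}(U) = {x48, x49, x50} ∈ τ_X ✓.
Found U = {λ} with f^{-1}(U) = {x48, x50} not in τ_X. Therefore f is NOT continuous.


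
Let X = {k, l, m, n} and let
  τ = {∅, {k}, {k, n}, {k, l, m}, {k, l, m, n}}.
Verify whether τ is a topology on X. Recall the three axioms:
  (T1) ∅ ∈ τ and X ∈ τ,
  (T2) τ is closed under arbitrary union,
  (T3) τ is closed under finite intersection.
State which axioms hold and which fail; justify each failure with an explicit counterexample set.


τ IS a topology on X.

Axiom (T1): ∅ ∈ τ? Yes; X ∈ τ? Yes.
Axiom (T2/T3): check pairwise unions and intersections of members of τ.
All pairwise intersections and unions checked — each lies in τ. Therefore τ satisfies (T1), (T2), (T3): it IS a topology on X.


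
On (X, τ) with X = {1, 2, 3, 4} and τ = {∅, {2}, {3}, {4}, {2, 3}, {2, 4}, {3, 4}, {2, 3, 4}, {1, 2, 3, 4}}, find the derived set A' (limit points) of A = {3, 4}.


A' = {1}

For each x ∈ X, list the open sets U ∈ τ with x ∈ U, then check whether U ∩ (A ∖ {x}) ≠ ∅ for every such U.
  x = 1: opens ∋ x are {1, 2, 3, 4}; each meets A ∖ {1}, so x IS a limit point.
  x = 2: open {2} ∋ x has {2} ∩ (A ∖ {2}) = ∅, so x is NOT a limit point.
  x = 3: open {3} ∋ x has {3} ∩ (A ∖ {3}) = ∅, so x is NOT a limit point.
  x = 4: open {4} ∋ x has {4} ∩ (A ∖ {4}) = ∅, so x is NOT a limit point.
Collecting: A' = {1}.


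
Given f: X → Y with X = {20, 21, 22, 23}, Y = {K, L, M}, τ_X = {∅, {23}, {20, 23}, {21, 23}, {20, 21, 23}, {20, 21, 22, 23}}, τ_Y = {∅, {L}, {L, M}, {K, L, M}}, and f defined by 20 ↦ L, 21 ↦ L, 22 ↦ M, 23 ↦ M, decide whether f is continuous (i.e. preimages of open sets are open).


f is NOT continuous.

Compute f^{-1}(U) for each U ∈ τ_Y:
  U = ∅: f^{-1}(U) = ∅ ∈ τ_X ✓.
  U = {L}: f^{-1}(U) = {20, 21} ∉ τ_X ✗.
  U = {L, M}: f^{-1}(U) = {20, 21, 22, 23} ∈ τ_X ✓.
  U = {K, L, M}: f^{-1}(U) = {20, 21, 22, 23} ∈ τ_X ✓.
Found U = {L} with f^{-1}(U) = {20, 21} not in τ_X. Therefore f is NOT continuous.


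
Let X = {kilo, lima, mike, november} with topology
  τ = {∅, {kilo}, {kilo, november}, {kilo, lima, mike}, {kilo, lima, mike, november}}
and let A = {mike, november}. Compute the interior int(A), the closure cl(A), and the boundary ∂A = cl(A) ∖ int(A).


int(A) = ∅, cl(A) = {lima, mike, november}, ∂A = {lima, mike, november}.

Closed sets in (X, τ) are complements of opens:
  closed(X, τ) = {∅, {november}, {lima, mike}, {lima, mike, november}, {kilo, lima, mike, november}}.
int(A) = ⋃ {U ∈ τ : U ⊆ A}. Opens contained in A: ∅.
Taking the union of these: int(A) = ∅.
cl(A) = ⋂ {C closed : A ⊆ C}. Closed sets containing A: {lima, mike, november}, {kilo, lima, mike, november}.
Intersecting these: cl(A) = {lima, mike, november}.
∂A = cl(A) ∖ int(A) = {lima, mike, november} ∖ ∅ = {lima, mike, november}.


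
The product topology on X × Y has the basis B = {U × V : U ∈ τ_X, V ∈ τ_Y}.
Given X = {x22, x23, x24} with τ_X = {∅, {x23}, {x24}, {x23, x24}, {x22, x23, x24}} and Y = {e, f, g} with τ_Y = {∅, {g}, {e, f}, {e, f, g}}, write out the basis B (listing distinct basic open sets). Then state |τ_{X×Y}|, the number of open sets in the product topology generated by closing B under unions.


Basis B = {∅ × ∅, {x23} × {g}, {x24} × {g}, {x23} × {e, f}, {x23, x24} × {g}, {x24} × {e, f}, {x22, x23, x24} × {g}, {x23} × {e, f, g}, {x24} × {e, f, g}, {x23, x24} × {e, f}, {x22, x23, x24} × {e, f}, {x23, x24} × {e, f, g}, {x22, x23, x24} × {e, f, g}}; |τ_{X×Y}| = 25.

Enumerate products U × V with U ∈ τ_X, V ∈ τ_Y (deduplicated):
  ∅ × ∅ = {} (∅)
  {x23} × {g} = {(x23,g)}
  {x24} × {g} = {(x24,g)}
  {x23} × {e, f} = {(x23,e), (x23,f)}
  {x23, x24} × {g} = {(x23,g), (x24,g)}
  {x24} × {e, f} = {(x24,e), (x24,f)}
  {x22, x23, x24} × {g} = {(x22,g), (x23,g), (x24,g)}
  {x23} × {e, f, g} = {(x23,e), (x23,f), (x23,g)}
  {x24} × {e, f, g} = {(x24,e), (x24,f), (x24,g)}
  {x23, x24} × {e, f} = {(x23,e), (x23,f), (x24,e), (x24,f)}
  {x22, x23, x24} × {e, f} = {(x22,e), (x22,f), (x23,e), (x23,f), (x24,e), (x24,f)}
  {x23, x24} × {e, f, g} = {(x23,e), (x23,f), (x23,g), (x24,e), (x24,f), (x24,g)}
  {x22, x23, x24} × {e, f, g} = {(x22,e), (x22,f), (x22,g), (x23,e), (x23,f), (x23,g), (x24,e), (x24,f), (x24,g)}
These 13 distinct sets form the basis B.
Close under arbitrary unions to get τ_{X×Y}; counting gives |τ_{X×Y}| = 25.


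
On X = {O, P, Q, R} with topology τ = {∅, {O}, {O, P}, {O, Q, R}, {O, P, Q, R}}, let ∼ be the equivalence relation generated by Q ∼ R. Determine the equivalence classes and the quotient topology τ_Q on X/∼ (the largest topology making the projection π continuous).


X/∼ = {[O], [P], [Q=R]}; |τ_Q| = 5.

Equivalence classes: [O], [P], [Q=R].
Quotient map π: X → X/∼ sends O ↦ [O], P ↦ [P], Q ↦ [Q=R], R ↦ [Q=R].
For each subset V ⊆ X/∼, compute π^{-1}(V) ⊆ X and check whether π^{-1}(V) ∈ τ. V is open in τ_Q iff π^{-1}(V) ∈ τ.
  V = {}: π^{-1}(V) = ∅ ∈ τ ✓.
  V = {[O]}: π^{-1}(V) = {O} ∈ τ ✓.
  V = {[P]}: π^{-1}(V) = {P} ∉ τ ✗.
  V = {[O], [P]}: π^{-1}(V) = {O, P} ∈ τ ✓.
  V = {[Q=R]}: π^{-1}(V) = {Q, R} ∉ τ ✗.
  V = {[O], [Q=R]}: π^{-1}(V) = {O, Q, R} ∈ τ ✓.
  V = {[P], [Q=R]}: π^{-1}(V) = {P, Q, R} ∉ τ ✗.
  V = {[O], [P], [Q=R]}: π^{-1}(V) = {O, P, Q, R} ∈ τ ✓.
Open sets in the quotient: τ_Q = {{}, {[O]}, {[O], [P]}, {[O], [Q=R]}, {[O], [P], [Q=R]}} (5 elements).


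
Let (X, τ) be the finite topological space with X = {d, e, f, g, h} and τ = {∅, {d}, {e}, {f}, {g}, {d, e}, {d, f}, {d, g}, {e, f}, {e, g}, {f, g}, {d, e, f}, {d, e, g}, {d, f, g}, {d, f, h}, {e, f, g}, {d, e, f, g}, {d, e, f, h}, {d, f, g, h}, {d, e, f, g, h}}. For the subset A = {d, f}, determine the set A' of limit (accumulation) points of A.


A' = {h}

For each x ∈ X, list the open sets U ∈ τ with x ∈ U, then check whether U ∩ (A ∖ {x}) ≠ ∅ for every such U.
  x = d: open {d} ∋ x has {d} ∩ (A ∖ {d}) = ∅, so x is NOT a limit point.
  x = e: open {e} ∋ x has {e} ∩ (A ∖ {e}) = ∅, so x is NOT a limit point.
  x = f: open {f} ∋ x has {f} ∩ (A ∖ {f}) = ∅, so x is NOT a limit point.
  x = g: open {g} ∋ x has {g} ∩ (A ∖ {g}) = ∅, so x is NOT a limit point.
  x = h: opens ∋ x are {d, f, h}, {d, e, f, h}, {d, f, g, h}, {d, e, f, g, h}; each meets A ∖ {h}, so x IS a limit point.
Collecting: A' = {h}.


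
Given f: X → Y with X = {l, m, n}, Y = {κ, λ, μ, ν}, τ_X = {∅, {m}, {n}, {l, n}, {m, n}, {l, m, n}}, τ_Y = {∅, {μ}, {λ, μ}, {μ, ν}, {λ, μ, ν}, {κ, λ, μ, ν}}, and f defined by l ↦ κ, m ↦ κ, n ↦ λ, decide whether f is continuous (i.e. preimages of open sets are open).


f IS continuous.

Compute f^{-1}(U) for each U ∈ τ_Y:
  U = ∅: f^{-1}(U) = ∅ ∈ τ_X ✓.
  U = {μ}: f^{-1}(U) = ∅ ∈ τ_X ✓.
  U = {λ, μ}: f^{-1}(U) = {n} ∈ τ_X ✓.
  U = {μ, ν}: f^{-1}(U) = ∅ ∈ τ_X ✓.
  U = {λ, μ, ν}: f^{-1}(U) = {n} ∈ τ_X ✓.
  U = {κ, λ, μ, ν}: f^{-1}(U) = {l, m, n} ∈ τ_X ✓.
Every preimage lies in τ_X, so f IS continuous.


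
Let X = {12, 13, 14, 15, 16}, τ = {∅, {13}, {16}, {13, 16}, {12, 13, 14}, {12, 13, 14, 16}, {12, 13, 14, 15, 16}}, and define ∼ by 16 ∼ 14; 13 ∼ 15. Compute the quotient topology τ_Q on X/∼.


X/∼ = {[12], [13=15], [14=16]}; |τ_Q| = 2.

Equivalence classes: [12], [13=15], [14=16].
Quotient map π: X → X/∼ sends 12 ↦ [12], 13 ↦ [13=15], 14 ↦ [14=16], 15 ↦ [13=15], 16 ↦ [14=16].
For each subset V ⊆ X/∼, compute π^{-1}(V) ⊆ X and check whether π^{-1}(V) ∈ τ. V is open in τ_Q iff π^{-1}(V) ∈ τ.
  V = {}: π^{-1}(V) = ∅ ∈ τ ✓.
  V = {[12]}: π^{-1}(V) = {12} ∉ τ ✗.
  V = {[13=15]}: π^{-1}(V) = {13, 15} ∉ τ ✗.
  V = {[12], [13=15]}: π^{-1}(V) = {12, 13, 15} ∉ τ ✗.
  V = {[14=16]}: π^{-1}(V) = {14, 16} ∉ τ ✗.
  V = {[12], [14=16]}: π^{-1}(V) = {12, 14, 16} ∉ τ ✗.
  V = {[13=15], [14=16]}: π^{-1}(V) = {13, 14, 15, 16} ∉ τ ✗.
  V = {[12], [13=15], [14=16]}: π^{-1}(V) = {12, 13, 14, 15, 16} ∈ τ ✓.
Open sets in the quotient: τ_Q = {{}, {[12], [13=15], [14=16]}} (2 elements).


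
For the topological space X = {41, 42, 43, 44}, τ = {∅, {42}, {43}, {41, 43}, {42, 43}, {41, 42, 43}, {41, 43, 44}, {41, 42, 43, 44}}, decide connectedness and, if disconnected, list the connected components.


(X, τ) is disconnected; components = [{42}, {41, 43, 44}].

Find clopen sets (U ∈ τ with X ∖ U ∈ τ):
  U = ∅, X ∖ U = {41, 42, 43, 44} — both open, so U is clopen.
  U = {42}, X ∖ U = {41, 43, 44} — both open, so U is clopen.
  U = {41, 43, 44}, X ∖ U = {42} — both open, so U is clopen.
  U = {41, 42, 43, 44}, X ∖ U = ∅ — both open, so U is clopen.
Nontrivial clopen(s) exist: e.g. {41, 43, 44}. So (X, τ) is disconnected.
Compute connected components by grouping points that agree on all clopens:
  component: {42}
  component: {41, 43, 44}


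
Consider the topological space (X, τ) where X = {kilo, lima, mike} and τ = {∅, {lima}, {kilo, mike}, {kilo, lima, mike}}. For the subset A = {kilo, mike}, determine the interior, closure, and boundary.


int(A) = {kilo, mike}, cl(A) = {kilo, mike}, ∂A = ∅.

Closed sets in (X, τ) are complements of opens:
  closed(X, τ) = {∅, {lima}, {kilo, mike}, {kilo, lima, mike}}.
int(A) = ⋃ {U ∈ τ : U ⊆ A}. Opens contained in A: ∅, {kilo, mike}.
Taking the union of these: int(A) = {kilo, mike}.
cl(A) = ⋂ {C closed : A ⊆ C}. Closed sets containing A: {kilo, mike}, {kilo, lima, mike}.
Intersecting these: cl(A) = {kilo, mike}.
∂A = cl(A) ∖ int(A) = {kilo, mike} ∖ {kilo, mike} = ∅.


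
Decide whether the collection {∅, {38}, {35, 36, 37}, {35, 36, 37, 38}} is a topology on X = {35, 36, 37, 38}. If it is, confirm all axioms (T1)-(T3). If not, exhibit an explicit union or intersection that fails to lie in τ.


τ IS a topology on X.

Axiom (T1): ∅ ∈ τ? Yes; X ∈ τ? Yes.
Axiom (T2/T3): check pairwise unions and intersections of members of τ.
All pairwise intersections and unions checked — each lies in τ. Therefore τ satisfies (T1), (T2), (T3): it IS a topology on X.


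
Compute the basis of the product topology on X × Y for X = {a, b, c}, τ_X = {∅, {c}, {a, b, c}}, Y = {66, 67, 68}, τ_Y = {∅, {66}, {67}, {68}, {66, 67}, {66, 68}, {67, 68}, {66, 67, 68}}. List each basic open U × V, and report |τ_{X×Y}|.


Basis B = {∅ × ∅, {c} × {66}, {c} × {67}, {c} × {68}, {c} × {66, 67}, {c} × {66, 68}, {c} × {67, 68}, {a, b, c} × {66}, {a, b, c} × {67}, {a, b, c} × {68}, {c} × {66, 67, 68}, {a, b, c} × {66, 67}, {a, b, c} × {66, 68}, {a, b, c} × {67, 68}, {a, b, c} × {66, 67, 68}}; |τ_{X×Y}| = 27.

Enumerate products U × V with U ∈ τ_X, V ∈ τ_Y (deduplicated):
  ∅ × ∅ = {} (∅)
  {c} × {66} = {(c,66)}
  {c} × {67} = {(c,67)}
  {c} × {68} = {(c,68)}
  {c} × {66, 67} = {(c,66), (c,67)}
  {c} × {66, 68} = {(c,66), (c,68)}
  {c} × {67, 68} = {(c,67), (c,68)}
  {a, b, c} × {66} = {(a,66), (b,66), (c,66)}
  {a, b, c} × {67} = {(a,67), (b,67), (c,67)}
  {a, b, c} × {68} = {(a,68), (b,68), (c,68)}
  {c} × {66, 67, 68} = {(c,66), (c,67), (c,68)}
  {a, b, c} × {66, 67} = {(a,66), (a,67), (b,66), (b,67), (c,66), (c,67)}
  {a, b, c} × {66, 68} = {(a,66), (a,68), (b,66), (b,68), (c,66), (c,68)}
  {a, b, c} × {67, 68} = {(a,67), (a,68), (b,67), (b,68), (c,67), (c,68)}
  {a, b, c} × {66, 67, 68} = {(a,66), (a,67), (a,68), (b,66), (b,67), (b,68), (c,66), (c,67), (c,68)}
These 15 distinct sets form the basis B.
Close under arbitrary unions to get τ_{X×Y}; counting gives |τ_{X×Y}| = 27.


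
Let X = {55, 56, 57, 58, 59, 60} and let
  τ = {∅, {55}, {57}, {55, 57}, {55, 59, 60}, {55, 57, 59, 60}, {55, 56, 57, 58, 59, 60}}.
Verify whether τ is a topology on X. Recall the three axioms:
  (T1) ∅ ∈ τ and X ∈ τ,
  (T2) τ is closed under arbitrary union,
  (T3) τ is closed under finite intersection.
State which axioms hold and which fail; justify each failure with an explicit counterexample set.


τ IS a topology on X.

Axiom (T1): ∅ ∈ τ? Yes; X ∈ τ? Yes.
Axiom (T2/T3): check pairwise unions and intersections of members of τ.
All pairwise intersections and unions checked — each lies in τ. Therefore τ satisfies (T1), (T2), (T3): it IS a topology on X.


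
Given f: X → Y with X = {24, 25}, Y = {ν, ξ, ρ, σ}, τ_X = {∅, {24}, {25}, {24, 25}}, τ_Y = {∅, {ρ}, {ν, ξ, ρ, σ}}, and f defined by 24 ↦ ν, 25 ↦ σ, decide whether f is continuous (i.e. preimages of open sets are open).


f IS continuous.

Compute f^{-1}(U) for each U ∈ τ_Y:
  U = ∅: f^{-1}(U) = ∅ ∈ τ_X ✓.
  U = {ρ}: f^{-1}(U) = ∅ ∈ τ_X ✓.
  U = {ν, ξ, ρ, σ}: f^{-1}(U) = {24, 25} ∈ τ_X ✓.
Every preimage lies in τ_X, so f IS continuous.


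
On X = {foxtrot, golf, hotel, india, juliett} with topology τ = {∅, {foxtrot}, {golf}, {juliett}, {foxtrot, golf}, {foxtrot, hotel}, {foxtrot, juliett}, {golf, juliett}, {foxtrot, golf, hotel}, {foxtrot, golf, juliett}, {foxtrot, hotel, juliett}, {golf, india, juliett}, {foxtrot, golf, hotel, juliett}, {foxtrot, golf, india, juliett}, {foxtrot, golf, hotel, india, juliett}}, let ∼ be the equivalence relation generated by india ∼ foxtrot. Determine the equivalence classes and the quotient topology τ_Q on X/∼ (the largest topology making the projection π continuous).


X/∼ = {[foxtrot=india], [golf], [hotel], [juliett]}; |τ_Q| = 6.

Equivalence classes: [foxtrot=india], [golf], [hotel], [juliett].
Quotient map π: X → X/∼ sends foxtrot ↦ [foxtrot=india], golf ↦ [golf], hotel ↦ [hotel], india ↦ [foxtrot=india], juliett ↦ [juliett].
For each subset V ⊆ X/∼, compute π^{-1}(V) ⊆ X and check whether π^{-1}(V) ∈ τ. V is open in τ_Q iff π^{-1}(V) ∈ τ.
  V = {}: π^{-1}(V) = ∅ ∈ τ ✓.
  V = {[foxtrot=india]}: π^{-1}(V) = {foxtrot, india} ∉ τ ✗.
  V = {[golf]}: π^{-1}(V) = {golf} ∈ τ ✓.
  V = {[foxtrot=india], [golf]}: π^{-1}(V) = {foxtrot, golf, india} ∉ τ ✗.
  V = {[hotel]}: π^{-1}(V) = {hotel} ∉ τ ✗.
  V = {[foxtrot=india], [hotel]}: π^{-1}(V) = {foxtrot, hotel, india} ∉ τ ✗.
  V = {[golf], [hotel]}: π^{-1}(V) = {golf, hotel} ∉ τ ✗.
  V = {[foxtrot=india], [golf], [hotel]}: π^{-1}(V) = {foxtrot, golf, hotel, india} ∉ τ ✗.
  V = {[juliett]}: π^{-1}(V) = {juliett} ∈ τ ✓.
  V = {[foxtrot=india], [juliett]}: π^{-1}(V) = {foxtrot, india, juliett} ∉ τ ✗.
  V = {[golf], [juliett]}: π^{-1}(V) = {golf, juliett} ∈ τ ✓.
  V = {[foxtrot=india], [golf], [juliett]}: π^{-1}(V) = {foxtrot, golf, india, juliett} ∈ τ ✓.
  V = {[hotel], [juliett]}: π^{-1}(V) = {hotel, juliett} ∉ τ ✗.
  V = {[foxtrot=india], [hotel], [juliett]}: π^{-1}(V) = {foxtrot, hotel, india, juliett} ∉ τ ✗.
  V = {[golf], [hotel], [juliett]}: π^{-1}(V) = {golf, hotel, juliett} ∉ τ ✗.
  V = {[foxtrot=india], [golf], [hotel], [juliett]}: π^{-1}(V) = {foxtrot, golf, hotel, india, juliett} ∈ τ ✓.
Open sets in the quotient: τ_Q = {{}, {[golf]}, {[juliett]}, {[golf], [juliett]}, {[foxtrot=india], [golf], [juliett]}, {[foxtrot=india], [golf], [hotel], [juliett]}} (6 elements).


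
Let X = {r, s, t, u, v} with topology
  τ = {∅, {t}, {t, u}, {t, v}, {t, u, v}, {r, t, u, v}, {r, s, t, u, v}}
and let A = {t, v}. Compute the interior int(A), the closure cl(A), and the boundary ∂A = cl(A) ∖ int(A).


int(A) = {t, v}, cl(A) = {r, s, t, u, v}, ∂A = {r, s, u}.

Closed sets in (X, τ) are complements of opens:
  closed(X, τ) = {∅, {s}, {r, s}, {r, s, u}, {r, s, v}, {r, s, u, v}, {r, s, t, u, v}}.
int(A) = ⋃ {U ∈ τ : U ⊆ A}. Opens contained in A: ∅, {t}, {t, v}.
Taking the union of these: int(A) = {t, v}.
cl(A) = ⋂ {C closed : A ⊆ C}. Closed sets containing A: {r, s, t, u, v}.
Intersecting these: cl(A) = {r, s, t, u, v}.
∂A = cl(A) ∖ int(A) = {r, s, t, u, v} ∖ {t, v} = {r, s, u}.


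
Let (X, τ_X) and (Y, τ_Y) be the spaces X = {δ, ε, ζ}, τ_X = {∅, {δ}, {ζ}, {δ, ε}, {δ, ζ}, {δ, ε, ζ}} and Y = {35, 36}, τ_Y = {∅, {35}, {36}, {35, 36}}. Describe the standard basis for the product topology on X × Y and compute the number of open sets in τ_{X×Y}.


Basis B = {∅ × ∅, {δ} × {35}, {δ} × {36}, {ζ} × {35}, {ζ} × {36}, {δ} × {35, 36}, {δ, ε} × {35}, {δ, ζ} × {35}, {δ, ε} × {36}, {δ, ζ} × {36}, {ζ} × {35, 36}, {δ, ε, ζ} × {35}, {δ, ε, ζ} × {36}, {δ, ε} × {35, 36}, {δ, ζ} × {35, 36}, {δ, ε, ζ} × {35, 36}}; |τ_{X×Y}| = 36.

Enumerate products U × V with U ∈ τ_X, V ∈ τ_Y (deduplicated):
  ∅ × ∅ = {} (∅)
  {δ} × {35} = {(δ,35)}
  {δ} × {36} = {(δ,36)}
  {ζ} × {35} = {(ζ,35)}
  {ζ} × {36} = {(ζ,36)}
  {δ} × {35, 36} = {(δ,35), (δ,36)}
  {δ, ε} × {35} = {(δ,35), (ε,35)}
  {δ, ζ} × {35} = {(δ,35), (ζ,35)}
  {δ, ε} × {36} = {(δ,36), (ε,36)}
  {δ, ζ} × {36} = {(δ,36), (ζ,36)}
  {ζ} × {35, 36} = {(ζ,35), (ζ,36)}
  {δ, ε, ζ} × {35} = {(δ,35), (ε,35), (ζ,35)}
  {δ, ε, ζ} × {36} = {(δ,36), (ε,36), (ζ,36)}
  {δ, ε} × {35, 36} = {(δ,35), (δ,36), (ε,35), (ε,36)}
  {δ, ζ} × {35, 36} = {(δ,35), (δ,36), (ζ,35), (ζ,36)}
  {δ, ε, ζ} × {35, 36} = {(δ,35), (δ,36), (ε,35), (ε,36), (ζ,35), (ζ,36)}
These 16 distinct sets form the basis B.
Close under arbitrary unions to get τ_{X×Y}; counting gives |τ_{X×Y}| = 36.


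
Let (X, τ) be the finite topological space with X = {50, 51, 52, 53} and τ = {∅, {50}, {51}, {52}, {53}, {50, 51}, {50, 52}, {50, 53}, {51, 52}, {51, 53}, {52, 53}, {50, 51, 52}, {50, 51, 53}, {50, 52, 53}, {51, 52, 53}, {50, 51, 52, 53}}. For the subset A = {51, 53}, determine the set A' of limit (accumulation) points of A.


A' = ∅

For each x ∈ X, list the open sets U ∈ τ with x ∈ U, then check whether U ∩ (A ∖ {x}) ≠ ∅ for every such U.
  x = 50: open {50} ∋ x has {50} ∩ (A ∖ {50}) = ∅, so x is NOT a limit point.
  x = 51: open {51} ∋ x has {51} ∩ (A ∖ {51}) = ∅, so x is NOT a limit point.
  x = 52: open {52} ∋ x has {52} ∩ (A ∖ {52}) = ∅, so x is NOT a limit point.
  x = 53: open {53} ∋ x has {53} ∩ (A ∖ {53}) = ∅, so x is NOT a limit point.
Collecting: A' = ∅.


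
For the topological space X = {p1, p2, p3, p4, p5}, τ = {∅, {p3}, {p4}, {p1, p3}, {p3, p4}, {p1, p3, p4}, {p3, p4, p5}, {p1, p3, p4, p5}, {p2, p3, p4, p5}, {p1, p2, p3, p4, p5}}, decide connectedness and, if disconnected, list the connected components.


(X, τ) is connected.

Find clopen sets (U ∈ τ with X ∖ U ∈ τ):
  U = ∅, X ∖ U = {p1, p2, p3, p4, p5} — both open, so U is clopen.
  U = {p1, p2, p3, p4, p5}, X ∖ U = ∅ — both open, so U is clopen.
Only trivial clopens (∅ and X) exist, so (X, τ) is connected.
Compute connected components by grouping points that agree on all clopens:
  component: {p1, p2, p3, p4, p5}


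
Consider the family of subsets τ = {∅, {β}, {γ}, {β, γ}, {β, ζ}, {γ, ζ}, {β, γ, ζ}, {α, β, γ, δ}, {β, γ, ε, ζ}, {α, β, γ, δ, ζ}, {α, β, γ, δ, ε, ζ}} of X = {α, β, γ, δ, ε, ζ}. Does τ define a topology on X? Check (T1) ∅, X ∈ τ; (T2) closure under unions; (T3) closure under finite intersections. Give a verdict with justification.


τ is NOT a topology on X.

Axiom (T1): ∅ ∈ τ? Yes; X ∈ τ? Yes.
Axiom (T2/T3): check pairwise unions and intersections of members of τ.
Counterexample for (T3): {β, ζ} ∩ {γ, ζ} = {ζ} ∉ τ. Therefore τ is NOT a topology.


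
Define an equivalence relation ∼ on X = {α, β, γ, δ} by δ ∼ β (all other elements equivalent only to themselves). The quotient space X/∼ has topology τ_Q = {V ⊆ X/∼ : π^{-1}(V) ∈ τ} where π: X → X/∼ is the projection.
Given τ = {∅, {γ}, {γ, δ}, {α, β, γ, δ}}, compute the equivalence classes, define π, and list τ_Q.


X/∼ = {[α], [β=δ], [γ]}; |τ_Q| = 3.

Equivalence classes: [α], [β=δ], [γ].
Quotient map π: X → X/∼ sends α ↦ [α], β ↦ [β=δ], γ ↦ [γ], δ ↦ [β=δ].
For each subset V ⊆ X/∼, compute π^{-1}(V) ⊆ X and check whether π^{-1}(V) ∈ τ. V is open in τ_Q iff π^{-1}(V) ∈ τ.
  V = {}: π^{-1}(V) = ∅ ∈ τ ✓.
  V = {[α]}: π^{-1}(V) = {α} ∉ τ ✗.
  V = {[β=δ]}: π^{-1}(V) = {β, δ} ∉ τ ✗.
  V = {[α], [β=δ]}: π^{-1}(V) = {α, β, δ} ∉ τ ✗.
  V = {[γ]}: π^{-1}(V) = {γ} ∈ τ ✓.
  V = {[α], [γ]}: π^{-1}(V) = {α, γ} ∉ τ ✗.
  V = {[β=δ], [γ]}: π^{-1}(V) = {β, γ, δ} ∉ τ ✗.
  V = {[α], [β=δ], [γ]}: π^{-1}(V) = {α, β, γ, δ} ∈ τ ✓.
Open sets in the quotient: τ_Q = {{}, {[γ]}, {[α], [β=δ], [γ]}} (3 elements).


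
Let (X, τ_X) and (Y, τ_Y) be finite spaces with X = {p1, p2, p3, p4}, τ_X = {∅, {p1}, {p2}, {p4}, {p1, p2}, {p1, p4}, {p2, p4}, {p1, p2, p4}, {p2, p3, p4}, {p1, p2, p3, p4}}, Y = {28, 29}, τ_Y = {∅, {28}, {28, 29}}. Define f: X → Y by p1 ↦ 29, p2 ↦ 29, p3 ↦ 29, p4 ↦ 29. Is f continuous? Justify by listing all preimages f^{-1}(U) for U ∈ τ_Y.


f IS continuous.

Compute f^{-1}(U) for each U ∈ τ_Y:
  U = ∅: f^{-1}(U) = ∅ ∈ τ_X ✓.
  U = {28}: f^{-1}(U) = ∅ ∈ τ_X ✓.
  U = {28, 29}: f^{-1}(U) = {p1, p2, p3, p4} ∈ τ_X ✓.
Every preimage lies in τ_X, so f IS continuous.


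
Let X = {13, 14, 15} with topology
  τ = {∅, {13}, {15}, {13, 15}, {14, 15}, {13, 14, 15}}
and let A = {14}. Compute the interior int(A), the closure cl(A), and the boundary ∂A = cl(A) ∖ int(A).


int(A) = ∅, cl(A) = {14}, ∂A = {14}.

Closed sets in (X, τ) are complements of opens:
  closed(X, τ) = {∅, {13}, {14}, {13, 14}, {14, 15}, {13, 14, 15}}.
int(A) = ⋃ {U ∈ τ : U ⊆ A}. Opens contained in A: ∅.
Taking the union of these: int(A) = ∅.
cl(A) = ⋂ {C closed : A ⊆ C}. Closed sets containing A: {14}, {13, 14}, {14, 15}, {13, 14, 15}.
Intersecting these: cl(A) = {14}.
∂A = cl(A) ∖ int(A) = {14} ∖ ∅ = {14}.


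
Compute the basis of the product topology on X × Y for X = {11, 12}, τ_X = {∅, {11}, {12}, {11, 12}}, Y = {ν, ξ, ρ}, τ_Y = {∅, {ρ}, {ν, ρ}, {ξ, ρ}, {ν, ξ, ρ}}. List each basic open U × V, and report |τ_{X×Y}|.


Basis B = {∅ × ∅, {11} × {ρ}, {12} × {ρ}, {11} × {ν, ρ}, {11} × {ξ, ρ}, {11, 12} × {ρ}, {12} × {ν, ρ}, {12} × {ξ, ρ}, {11} × {ν, ξ, ρ}, {12} × {ν, ξ, ρ}, {11, 12} × {ν, ρ}, {11, 12} × {ξ, ρ}, {11, 12} × {ν, ξ, ρ}}; |τ_{X×Y}| = 25.

Enumerate products U × V with U ∈ τ_X, V ∈ τ_Y (deduplicated):
  ∅ × ∅ = {} (∅)
  {11} × {ρ} = {(11,ρ)}
  {12} × {ρ} = {(12,ρ)}
  {11} × {ν, ρ} = {(11,ν), (11,ρ)}
  {11} × {ξ, ρ} = {(11,ξ), (11,ρ)}
  {11, 12} × {ρ} = {(11,ρ), (12,ρ)}
  {12} × {ν, ρ} = {(12,ν), (12,ρ)}
  {12} × {ξ, ρ} = {(12,ξ), (12,ρ)}
  {11} × {ν, ξ, ρ} = {(11,ν), (11,ξ), (11,ρ)}
  {12} × {ν, ξ, ρ} = {(12,ν), (12,ξ), (12,ρ)}
  {11, 12} × {ν, ρ} = {(11,ν), (11,ρ), (12,ν), (12,ρ)}
  {11, 12} × {ξ, ρ} = {(11,ξ), (11,ρ), (12,ξ), (12,ρ)}
  {11, 12} × {ν, ξ, ρ} = {(11,ν), (11,ξ), (11,ρ), (12,ν), (12,ξ), (12,ρ)}
These 13 distinct sets form the basis B.
Close under arbitrary unions to get τ_{X×Y}; counting gives |τ_{X×Y}| = 25.


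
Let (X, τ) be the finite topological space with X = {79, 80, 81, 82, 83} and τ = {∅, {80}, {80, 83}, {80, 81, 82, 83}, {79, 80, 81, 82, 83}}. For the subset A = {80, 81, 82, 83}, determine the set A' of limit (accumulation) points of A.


A' = {79, 81, 82, 83}

For each x ∈ X, list the open sets U ∈ τ with x ∈ U, then check whether U ∩ (A ∖ {x}) ≠ ∅ for every such U.
  x = 79: opens ∋ x are {79, 80, 81, 82, 83}; each meets A ∖ {79}, so x IS a limit point.
  x = 80: open {80} ∋ x has {80} ∩ (A ∖ {80}) = ∅, so x is NOT a limit point.
  x = 81: opens ∋ x are {80, 81, 82, 83}, {79, 80, 81, 82, 83}; each meets A ∖ {81}, so x IS a limit point.
  x = 82: opens ∋ x are {80, 81, 82, 83}, {79, 80, 81, 82, 83}; each meets A ∖ {82}, so x IS a limit point.
  x = 83: opens ∋ x are {80, 83}, {80, 81, 82, 83}, {79, 80, 81, 82, 83}; each meets A ∖ {83}, so x IS a limit point.
Collecting: A' = {79, 81, 82, 83}.


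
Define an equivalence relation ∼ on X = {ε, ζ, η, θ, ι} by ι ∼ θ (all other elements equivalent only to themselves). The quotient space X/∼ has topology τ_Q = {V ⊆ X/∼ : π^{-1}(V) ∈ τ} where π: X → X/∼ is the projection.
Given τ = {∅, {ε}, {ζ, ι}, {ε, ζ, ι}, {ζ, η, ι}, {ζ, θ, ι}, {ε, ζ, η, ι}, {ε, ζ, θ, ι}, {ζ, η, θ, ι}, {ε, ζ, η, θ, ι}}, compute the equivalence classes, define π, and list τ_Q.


X/∼ = {[ε], [ζ], [η], [θ=ι]}; |τ_Q| = 6.

Equivalence classes: [ε], [ζ], [η], [θ=ι].
Quotient map π: X → X/∼ sends ε ↦ [ε], ζ ↦ [ζ], η ↦ [η], θ ↦ [θ=ι], ι ↦ [θ=ι].
For each subset V ⊆ X/∼, compute π^{-1}(V) ⊆ X and check whether π^{-1}(V) ∈ τ. V is open in τ_Q iff π^{-1}(V) ∈ τ.
  V = {}: π^{-1}(V) = ∅ ∈ τ ✓.
  V = {[ε]}: π^{-1}(V) = {ε} ∈ τ ✓.
  V = {[ζ]}: π^{-1}(V) = {ζ} ∉ τ ✗.
  V = {[ε], [ζ]}: π^{-1}(V) = {ε, ζ} ∉ τ ✗.
  V = {[η]}: π^{-1}(V) = {η} ∉ τ ✗.
  V = {[ε], [η]}: π^{-1}(V) = {ε, η} ∉ τ ✗.
  V = {[ζ], [η]}: π^{-1}(V) = {ζ, η} ∉ τ ✗.
  V = {[ε], [ζ], [η]}: π^{-1}(V) = {ε, ζ, η} ∉ τ ✗.
  V = {[θ=ι]}: π^{-1}(V) = {θ, ι} ∉ τ ✗.
  V = {[ε], [θ=ι]}: π^{-1}(V) = {ε, θ, ι} ∉ τ ✗.
  V = {[ζ], [θ=ι]}: π^{-1}(V) = {ζ, θ, ι} ∈ τ ✓.
  V = {[ε], [ζ], [θ=ι]}: π^{-1}(V) = {ε, ζ, θ, ι} ∈ τ ✓.
  V = {[η], [θ=ι]}: π^{-1}(V) = {η, θ, ι} ∉ τ ✗.
  V = {[ε], [η], [θ=ι]}: π^{-1}(V) = {ε, η, θ, ι} ∉ τ ✗.
  V = {[ζ], [η], [θ=ι]}: π^{-1}(V) = {ζ, η, θ, ι} ∈ τ ✓.
  V = {[ε], [ζ], [η], [θ=ι]}: π^{-1}(V) = {ε, ζ, η, θ, ι} ∈ τ ✓.
Open sets in the quotient: τ_Q = {{}, {[ε]}, {[ζ], [θ=ι]}, {[ε], [ζ], [θ=ι]}, {[ζ], [η], [θ=ι]}, {[ε], [ζ], [η], [θ=ι]}} (6 elements).


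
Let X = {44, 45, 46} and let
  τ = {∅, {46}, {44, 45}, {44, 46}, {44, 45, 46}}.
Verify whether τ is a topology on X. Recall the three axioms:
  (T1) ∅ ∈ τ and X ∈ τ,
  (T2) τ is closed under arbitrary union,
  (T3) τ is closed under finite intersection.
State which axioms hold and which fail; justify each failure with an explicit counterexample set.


τ is NOT a topology on X.

Axiom (T1): ∅ ∈ τ? Yes; X ∈ τ? Yes.
Axiom (T2/T3): check pairwise unions and intersections of members of τ.
Counterexample for (T3): {44, 45} ∩ {44, 46} = {44} ∉ τ. Therefore τ is NOT a topology.


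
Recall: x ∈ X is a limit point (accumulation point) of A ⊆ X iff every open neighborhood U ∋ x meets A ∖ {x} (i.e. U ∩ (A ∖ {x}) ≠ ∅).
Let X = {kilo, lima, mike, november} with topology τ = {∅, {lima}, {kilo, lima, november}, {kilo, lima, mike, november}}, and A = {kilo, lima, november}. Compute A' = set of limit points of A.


A' = {kilo, mike, november}

For each x ∈ X, list the open sets U ∈ τ with x ∈ U, then check whether U ∩ (A ∖ {x}) ≠ ∅ for every such U.
  x = kilo: opens ∋ x are {kilo, lima, november}, {kilo, lima, mike, november}; each meets A ∖ {kilo}, so x IS a limit point.
  x = lima: open {lima} ∋ x has {lima} ∩ (A ∖ {lima}) = ∅, so x is NOT a limit point.
  x = mike: opens ∋ x are {kilo, lima, mike, november}; each meets A ∖ {mike}, so x IS a limit point.
  x = november: opens ∋ x are {kilo, lima, november}, {kilo, lima, mike, november}; each meets A ∖ {november}, so x IS a limit point.
Collecting: A' = {kilo, mike, november}.


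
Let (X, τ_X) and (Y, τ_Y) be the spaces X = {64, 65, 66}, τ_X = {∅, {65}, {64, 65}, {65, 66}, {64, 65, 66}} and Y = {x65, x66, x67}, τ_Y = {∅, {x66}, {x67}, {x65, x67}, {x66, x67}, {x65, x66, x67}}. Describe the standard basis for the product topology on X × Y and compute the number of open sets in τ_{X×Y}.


Basis B = {∅ × ∅, {65} × {x66}, {65} × {x67}, {64, 65} × {x66}, {64, 65} × {x67}, {65} × {x65, x67}, {65} × {x66, x67}, {65, 66} × {x66}, {65, 66} × {x67}, {64, 65, 66} × {x66}, {64, 65, 66} × {x67}, {65} × {x65, x66, x67}, {64, 65} × {x65, x67}, {64, 65} × {x66, x67}, {65, 66} × {x65, x67}, {65, 66} × {x66, x67}, {64, 65} × {x65, x66, x67}, {64, 65, 66} × {x65, x67}, {64, 65, 66} × {x66, x67}, {65, 66} × {x65, x66, x67}, {64, 65, 66} × {x65, x66, x67}}; |τ_{X×Y}| = 70.

Enumerate products U × V with U ∈ τ_X, V ∈ τ_Y (deduplicated):
  ∅ × ∅ = {} (∅)
  {65} × {x66} = {(65,x66)}
  {65} × {x67} = {(65,x67)}
  {64, 65} × {x66} = {(64,x66), (65,x66)}
  {64, 65} × {x67} = {(64,x67), (65,x67)}
  {65} × {x65, x67} = {(65,x65), (65,x67)}
  {65} × {x66, x67} = {(65,x66), (65,x67)}
  {65, 66} × {x66} = {(65,x66), (66,x66)}
  {65, 66} × {x67} = {(65,x67), (66,x67)}
  {64, 65, 66} × {x66} = {(64,x66), (65,x66), (66,x66)}
  {64, 65, 66} × {x67} = {(64,x67), (65,x67), (66,x67)}
  {65} × {x65, x66, x67} = {(65,x65), (65,x66), (65,x67)}
  {64, 65} × {x65, x67} = {(64,x65), (64,x67), (65,x65), (65,x67)}
  {64, 65} × {x66, x67} = {(64,x66), (64,x67), (65,x66), (65,x67)}
  {65, 66} × {x65, x67} = {(65,x65), (65,x67), (66,x65), (66,x67)}
  {65, 66} × {x66, x67} = {(65,x66), (65,x67), (66,x66), (66,x67)}
  {64, 65} × {x65, x66, x67} = {(64,x65), (64,x66), (64,x67), (65,x65), (65,x66), (65,x67)}
  {64, 65, 66} × {x65, x67} = {(64,x65), (64,x67), (65,x65), (65,x67), (66,x65), (66,x67)}
  {64, 65, 66} × {x66, x67} = {(64,x66), (64,x67), (65,x66), (65,x67), (66,x66), (66,x67)}
  {65, 66} × {x65, x66, x67} = {(65,x65), (65,x66), (65,x67), (66,x65), (66,x66), (66,x67)}
  {64, 65, 66} × {x65, x66, x67} = {(64,x65), (64,x66), (64,x67), (65,x65), (65,x66), (65,x67), (66,x65), (66,x66), (66,x67)}
These 21 distinct sets form the basis B.
Close under arbitrary unions to get τ_{X×Y}; counting gives |τ_{X×Y}| = 70.
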